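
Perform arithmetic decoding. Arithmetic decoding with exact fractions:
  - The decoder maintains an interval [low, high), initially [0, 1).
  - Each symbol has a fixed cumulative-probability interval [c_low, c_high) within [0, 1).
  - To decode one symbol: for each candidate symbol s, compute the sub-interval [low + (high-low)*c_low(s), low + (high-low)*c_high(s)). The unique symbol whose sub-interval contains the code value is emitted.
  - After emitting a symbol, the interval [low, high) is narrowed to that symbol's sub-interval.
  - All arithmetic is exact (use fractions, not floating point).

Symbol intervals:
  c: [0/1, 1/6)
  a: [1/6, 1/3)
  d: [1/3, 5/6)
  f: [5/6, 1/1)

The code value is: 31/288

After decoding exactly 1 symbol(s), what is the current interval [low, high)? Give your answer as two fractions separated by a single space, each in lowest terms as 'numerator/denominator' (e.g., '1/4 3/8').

Step 1: interval [0/1, 1/1), width = 1/1 - 0/1 = 1/1
  'c': [0/1 + 1/1*0/1, 0/1 + 1/1*1/6) = [0/1, 1/6) <- contains code 31/288
  'a': [0/1 + 1/1*1/6, 0/1 + 1/1*1/3) = [1/6, 1/3)
  'd': [0/1 + 1/1*1/3, 0/1 + 1/1*5/6) = [1/3, 5/6)
  'f': [0/1 + 1/1*5/6, 0/1 + 1/1*1/1) = [5/6, 1/1)
  emit 'c', narrow to [0/1, 1/6)

Answer: 0/1 1/6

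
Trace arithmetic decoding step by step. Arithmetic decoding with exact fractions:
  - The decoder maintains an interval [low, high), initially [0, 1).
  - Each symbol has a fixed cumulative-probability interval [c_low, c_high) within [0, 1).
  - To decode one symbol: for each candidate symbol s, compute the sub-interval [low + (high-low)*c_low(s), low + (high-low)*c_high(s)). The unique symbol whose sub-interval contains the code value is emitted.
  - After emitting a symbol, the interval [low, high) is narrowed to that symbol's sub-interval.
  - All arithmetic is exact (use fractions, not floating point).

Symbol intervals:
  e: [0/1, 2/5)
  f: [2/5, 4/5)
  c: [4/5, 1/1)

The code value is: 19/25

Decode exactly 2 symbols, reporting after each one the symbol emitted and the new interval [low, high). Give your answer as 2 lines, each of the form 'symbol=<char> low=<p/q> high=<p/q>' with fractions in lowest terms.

Answer: symbol=f low=2/5 high=4/5
symbol=c low=18/25 high=4/5

Derivation:
Step 1: interval [0/1, 1/1), width = 1/1 - 0/1 = 1/1
  'e': [0/1 + 1/1*0/1, 0/1 + 1/1*2/5) = [0/1, 2/5)
  'f': [0/1 + 1/1*2/5, 0/1 + 1/1*4/5) = [2/5, 4/5) <- contains code 19/25
  'c': [0/1 + 1/1*4/5, 0/1 + 1/1*1/1) = [4/5, 1/1)
  emit 'f', narrow to [2/5, 4/5)
Step 2: interval [2/5, 4/5), width = 4/5 - 2/5 = 2/5
  'e': [2/5 + 2/5*0/1, 2/5 + 2/5*2/5) = [2/5, 14/25)
  'f': [2/5 + 2/5*2/5, 2/5 + 2/5*4/5) = [14/25, 18/25)
  'c': [2/5 + 2/5*4/5, 2/5 + 2/5*1/1) = [18/25, 4/5) <- contains code 19/25
  emit 'c', narrow to [18/25, 4/5)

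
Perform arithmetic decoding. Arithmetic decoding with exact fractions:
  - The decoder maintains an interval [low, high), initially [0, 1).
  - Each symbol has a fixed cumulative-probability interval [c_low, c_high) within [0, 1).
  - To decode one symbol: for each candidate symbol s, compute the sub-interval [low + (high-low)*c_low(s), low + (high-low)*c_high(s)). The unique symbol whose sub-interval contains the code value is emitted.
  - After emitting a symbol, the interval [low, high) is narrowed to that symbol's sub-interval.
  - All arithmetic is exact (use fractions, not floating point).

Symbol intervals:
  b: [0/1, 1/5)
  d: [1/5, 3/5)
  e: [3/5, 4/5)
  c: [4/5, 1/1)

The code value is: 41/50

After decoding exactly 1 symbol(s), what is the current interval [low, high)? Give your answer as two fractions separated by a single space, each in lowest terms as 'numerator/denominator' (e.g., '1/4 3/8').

Answer: 4/5 1/1

Derivation:
Step 1: interval [0/1, 1/1), width = 1/1 - 0/1 = 1/1
  'b': [0/1 + 1/1*0/1, 0/1 + 1/1*1/5) = [0/1, 1/5)
  'd': [0/1 + 1/1*1/5, 0/1 + 1/1*3/5) = [1/5, 3/5)
  'e': [0/1 + 1/1*3/5, 0/1 + 1/1*4/5) = [3/5, 4/5)
  'c': [0/1 + 1/1*4/5, 0/1 + 1/1*1/1) = [4/5, 1/1) <- contains code 41/50
  emit 'c', narrow to [4/5, 1/1)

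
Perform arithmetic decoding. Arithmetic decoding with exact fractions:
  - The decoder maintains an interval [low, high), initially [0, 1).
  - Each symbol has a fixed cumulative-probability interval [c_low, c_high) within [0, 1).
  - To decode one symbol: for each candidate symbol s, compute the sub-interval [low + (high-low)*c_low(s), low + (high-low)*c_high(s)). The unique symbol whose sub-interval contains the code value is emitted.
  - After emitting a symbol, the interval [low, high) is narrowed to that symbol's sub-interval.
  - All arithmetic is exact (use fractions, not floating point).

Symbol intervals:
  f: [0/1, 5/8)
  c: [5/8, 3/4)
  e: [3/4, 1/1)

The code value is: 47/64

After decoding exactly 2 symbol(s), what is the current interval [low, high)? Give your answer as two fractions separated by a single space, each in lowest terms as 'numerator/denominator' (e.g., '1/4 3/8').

Answer: 23/32 3/4

Derivation:
Step 1: interval [0/1, 1/1), width = 1/1 - 0/1 = 1/1
  'f': [0/1 + 1/1*0/1, 0/1 + 1/1*5/8) = [0/1, 5/8)
  'c': [0/1 + 1/1*5/8, 0/1 + 1/1*3/4) = [5/8, 3/4) <- contains code 47/64
  'e': [0/1 + 1/1*3/4, 0/1 + 1/1*1/1) = [3/4, 1/1)
  emit 'c', narrow to [5/8, 3/4)
Step 2: interval [5/8, 3/4), width = 3/4 - 5/8 = 1/8
  'f': [5/8 + 1/8*0/1, 5/8 + 1/8*5/8) = [5/8, 45/64)
  'c': [5/8 + 1/8*5/8, 5/8 + 1/8*3/4) = [45/64, 23/32)
  'e': [5/8 + 1/8*3/4, 5/8 + 1/8*1/1) = [23/32, 3/4) <- contains code 47/64
  emit 'e', narrow to [23/32, 3/4)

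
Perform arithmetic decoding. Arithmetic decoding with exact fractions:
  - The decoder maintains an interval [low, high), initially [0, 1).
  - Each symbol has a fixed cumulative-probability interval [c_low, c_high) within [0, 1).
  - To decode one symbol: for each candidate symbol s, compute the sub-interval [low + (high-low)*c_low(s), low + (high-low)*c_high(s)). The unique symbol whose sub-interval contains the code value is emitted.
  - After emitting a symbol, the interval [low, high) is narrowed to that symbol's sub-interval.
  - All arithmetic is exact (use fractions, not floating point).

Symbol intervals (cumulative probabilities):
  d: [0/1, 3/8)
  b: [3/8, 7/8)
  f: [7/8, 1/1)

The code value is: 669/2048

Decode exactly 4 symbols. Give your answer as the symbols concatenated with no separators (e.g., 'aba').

Answer: dbff

Derivation:
Step 1: interval [0/1, 1/1), width = 1/1 - 0/1 = 1/1
  'd': [0/1 + 1/1*0/1, 0/1 + 1/1*3/8) = [0/1, 3/8) <- contains code 669/2048
  'b': [0/1 + 1/1*3/8, 0/1 + 1/1*7/8) = [3/8, 7/8)
  'f': [0/1 + 1/1*7/8, 0/1 + 1/1*1/1) = [7/8, 1/1)
  emit 'd', narrow to [0/1, 3/8)
Step 2: interval [0/1, 3/8), width = 3/8 - 0/1 = 3/8
  'd': [0/1 + 3/8*0/1, 0/1 + 3/8*3/8) = [0/1, 9/64)
  'b': [0/1 + 3/8*3/8, 0/1 + 3/8*7/8) = [9/64, 21/64) <- contains code 669/2048
  'f': [0/1 + 3/8*7/8, 0/1 + 3/8*1/1) = [21/64, 3/8)
  emit 'b', narrow to [9/64, 21/64)
Step 3: interval [9/64, 21/64), width = 21/64 - 9/64 = 3/16
  'd': [9/64 + 3/16*0/1, 9/64 + 3/16*3/8) = [9/64, 27/128)
  'b': [9/64 + 3/16*3/8, 9/64 + 3/16*7/8) = [27/128, 39/128)
  'f': [9/64 + 3/16*7/8, 9/64 + 3/16*1/1) = [39/128, 21/64) <- contains code 669/2048
  emit 'f', narrow to [39/128, 21/64)
Step 4: interval [39/128, 21/64), width = 21/64 - 39/128 = 3/128
  'd': [39/128 + 3/128*0/1, 39/128 + 3/128*3/8) = [39/128, 321/1024)
  'b': [39/128 + 3/128*3/8, 39/128 + 3/128*7/8) = [321/1024, 333/1024)
  'f': [39/128 + 3/128*7/8, 39/128 + 3/128*1/1) = [333/1024, 21/64) <- contains code 669/2048
  emit 'f', narrow to [333/1024, 21/64)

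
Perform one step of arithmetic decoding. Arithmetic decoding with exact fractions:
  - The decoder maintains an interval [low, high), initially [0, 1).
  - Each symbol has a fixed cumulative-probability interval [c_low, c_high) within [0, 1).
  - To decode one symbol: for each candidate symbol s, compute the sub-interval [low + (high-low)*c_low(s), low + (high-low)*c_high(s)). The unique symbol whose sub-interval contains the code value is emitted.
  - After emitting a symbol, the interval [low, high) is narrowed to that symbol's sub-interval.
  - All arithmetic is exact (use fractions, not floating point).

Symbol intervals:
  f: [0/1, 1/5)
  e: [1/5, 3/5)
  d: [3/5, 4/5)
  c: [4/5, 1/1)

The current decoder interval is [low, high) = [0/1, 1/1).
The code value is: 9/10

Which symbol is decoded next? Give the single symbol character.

Answer: c

Derivation:
Interval width = high − low = 1/1 − 0/1 = 1/1
Scaled code = (code − low) / width = (9/10 − 0/1) / 1/1 = 9/10
  f: [0/1, 1/5) 
  e: [1/5, 3/5) 
  d: [3/5, 4/5) 
  c: [4/5, 1/1) ← scaled code falls here ✓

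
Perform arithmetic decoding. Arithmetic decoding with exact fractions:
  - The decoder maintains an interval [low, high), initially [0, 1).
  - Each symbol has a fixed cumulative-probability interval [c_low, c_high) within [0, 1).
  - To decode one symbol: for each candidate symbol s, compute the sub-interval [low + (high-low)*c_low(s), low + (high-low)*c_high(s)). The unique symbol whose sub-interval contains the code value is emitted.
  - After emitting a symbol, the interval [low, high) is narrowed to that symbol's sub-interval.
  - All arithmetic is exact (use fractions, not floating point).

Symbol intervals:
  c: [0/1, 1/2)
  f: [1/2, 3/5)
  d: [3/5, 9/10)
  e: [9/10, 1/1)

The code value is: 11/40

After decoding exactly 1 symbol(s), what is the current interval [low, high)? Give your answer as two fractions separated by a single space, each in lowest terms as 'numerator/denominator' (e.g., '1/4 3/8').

Answer: 0/1 1/2

Derivation:
Step 1: interval [0/1, 1/1), width = 1/1 - 0/1 = 1/1
  'c': [0/1 + 1/1*0/1, 0/1 + 1/1*1/2) = [0/1, 1/2) <- contains code 11/40
  'f': [0/1 + 1/1*1/2, 0/1 + 1/1*3/5) = [1/2, 3/5)
  'd': [0/1 + 1/1*3/5, 0/1 + 1/1*9/10) = [3/5, 9/10)
  'e': [0/1 + 1/1*9/10, 0/1 + 1/1*1/1) = [9/10, 1/1)
  emit 'c', narrow to [0/1, 1/2)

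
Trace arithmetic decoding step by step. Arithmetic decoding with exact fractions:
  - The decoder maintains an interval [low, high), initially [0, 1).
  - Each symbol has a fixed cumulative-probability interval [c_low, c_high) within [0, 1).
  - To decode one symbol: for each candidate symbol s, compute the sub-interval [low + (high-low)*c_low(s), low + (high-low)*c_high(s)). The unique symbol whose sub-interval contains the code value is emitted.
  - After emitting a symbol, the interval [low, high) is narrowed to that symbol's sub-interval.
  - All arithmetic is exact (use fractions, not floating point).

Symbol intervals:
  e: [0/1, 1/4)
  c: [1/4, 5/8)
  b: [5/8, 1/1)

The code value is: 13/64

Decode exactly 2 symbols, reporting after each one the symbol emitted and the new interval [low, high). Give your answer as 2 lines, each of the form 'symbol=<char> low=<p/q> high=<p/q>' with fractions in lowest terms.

Step 1: interval [0/1, 1/1), width = 1/1 - 0/1 = 1/1
  'e': [0/1 + 1/1*0/1, 0/1 + 1/1*1/4) = [0/1, 1/4) <- contains code 13/64
  'c': [0/1 + 1/1*1/4, 0/1 + 1/1*5/8) = [1/4, 5/8)
  'b': [0/1 + 1/1*5/8, 0/1 + 1/1*1/1) = [5/8, 1/1)
  emit 'e', narrow to [0/1, 1/4)
Step 2: interval [0/1, 1/4), width = 1/4 - 0/1 = 1/4
  'e': [0/1 + 1/4*0/1, 0/1 + 1/4*1/4) = [0/1, 1/16)
  'c': [0/1 + 1/4*1/4, 0/1 + 1/4*5/8) = [1/16, 5/32)
  'b': [0/1 + 1/4*5/8, 0/1 + 1/4*1/1) = [5/32, 1/4) <- contains code 13/64
  emit 'b', narrow to [5/32, 1/4)

Answer: symbol=e low=0/1 high=1/4
symbol=b low=5/32 high=1/4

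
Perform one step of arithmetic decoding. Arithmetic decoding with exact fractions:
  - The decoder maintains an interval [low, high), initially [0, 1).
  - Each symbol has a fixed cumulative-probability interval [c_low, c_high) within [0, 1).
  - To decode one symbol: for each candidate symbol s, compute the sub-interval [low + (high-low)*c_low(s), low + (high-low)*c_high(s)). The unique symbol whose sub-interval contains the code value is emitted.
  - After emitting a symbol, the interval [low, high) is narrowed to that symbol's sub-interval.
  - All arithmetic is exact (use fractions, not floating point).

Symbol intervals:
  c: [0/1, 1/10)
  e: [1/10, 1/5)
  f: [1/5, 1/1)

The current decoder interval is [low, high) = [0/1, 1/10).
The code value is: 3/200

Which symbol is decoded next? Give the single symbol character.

Interval width = high − low = 1/10 − 0/1 = 1/10
Scaled code = (code − low) / width = (3/200 − 0/1) / 1/10 = 3/20
  c: [0/1, 1/10) 
  e: [1/10, 1/5) ← scaled code falls here ✓
  f: [1/5, 1/1) 

Answer: e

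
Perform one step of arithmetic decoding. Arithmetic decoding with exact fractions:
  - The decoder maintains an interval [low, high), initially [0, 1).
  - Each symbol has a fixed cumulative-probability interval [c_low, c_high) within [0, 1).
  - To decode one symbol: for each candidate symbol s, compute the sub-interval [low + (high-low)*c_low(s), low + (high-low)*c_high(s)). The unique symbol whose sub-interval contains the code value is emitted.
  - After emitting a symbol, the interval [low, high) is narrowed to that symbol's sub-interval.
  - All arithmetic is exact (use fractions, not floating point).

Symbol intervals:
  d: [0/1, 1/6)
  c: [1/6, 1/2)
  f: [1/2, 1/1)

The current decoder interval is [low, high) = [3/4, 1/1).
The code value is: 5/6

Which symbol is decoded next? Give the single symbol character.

Interval width = high − low = 1/1 − 3/4 = 1/4
Scaled code = (code − low) / width = (5/6 − 3/4) / 1/4 = 1/3
  d: [0/1, 1/6) 
  c: [1/6, 1/2) ← scaled code falls here ✓
  f: [1/2, 1/1) 

Answer: c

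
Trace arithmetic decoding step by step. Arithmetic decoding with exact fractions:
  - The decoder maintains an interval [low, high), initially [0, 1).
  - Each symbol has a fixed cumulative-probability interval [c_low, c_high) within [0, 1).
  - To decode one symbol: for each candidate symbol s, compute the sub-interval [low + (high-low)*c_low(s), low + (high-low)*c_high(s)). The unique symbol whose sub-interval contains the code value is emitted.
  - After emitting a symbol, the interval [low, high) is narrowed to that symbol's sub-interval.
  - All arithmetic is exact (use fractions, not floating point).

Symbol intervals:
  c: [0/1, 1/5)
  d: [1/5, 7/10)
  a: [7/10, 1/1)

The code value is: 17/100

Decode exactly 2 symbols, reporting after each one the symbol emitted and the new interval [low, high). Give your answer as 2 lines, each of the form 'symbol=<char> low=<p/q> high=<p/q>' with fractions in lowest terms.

Step 1: interval [0/1, 1/1), width = 1/1 - 0/1 = 1/1
  'c': [0/1 + 1/1*0/1, 0/1 + 1/1*1/5) = [0/1, 1/5) <- contains code 17/100
  'd': [0/1 + 1/1*1/5, 0/1 + 1/1*7/10) = [1/5, 7/10)
  'a': [0/1 + 1/1*7/10, 0/1 + 1/1*1/1) = [7/10, 1/1)
  emit 'c', narrow to [0/1, 1/5)
Step 2: interval [0/1, 1/5), width = 1/5 - 0/1 = 1/5
  'c': [0/1 + 1/5*0/1, 0/1 + 1/5*1/5) = [0/1, 1/25)
  'd': [0/1 + 1/5*1/5, 0/1 + 1/5*7/10) = [1/25, 7/50)
  'a': [0/1 + 1/5*7/10, 0/1 + 1/5*1/1) = [7/50, 1/5) <- contains code 17/100
  emit 'a', narrow to [7/50, 1/5)

Answer: symbol=c low=0/1 high=1/5
symbol=a low=7/50 high=1/5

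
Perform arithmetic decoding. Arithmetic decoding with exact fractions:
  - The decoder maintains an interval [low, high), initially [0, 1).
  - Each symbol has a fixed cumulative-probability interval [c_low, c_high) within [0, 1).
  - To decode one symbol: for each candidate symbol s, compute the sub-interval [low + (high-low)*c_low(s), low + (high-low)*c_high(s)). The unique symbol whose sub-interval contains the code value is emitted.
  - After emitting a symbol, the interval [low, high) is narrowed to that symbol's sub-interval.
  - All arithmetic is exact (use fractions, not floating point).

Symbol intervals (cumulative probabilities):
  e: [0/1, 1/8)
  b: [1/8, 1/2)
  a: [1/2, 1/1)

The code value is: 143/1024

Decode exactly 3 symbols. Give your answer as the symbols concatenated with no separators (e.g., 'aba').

Answer: beb

Derivation:
Step 1: interval [0/1, 1/1), width = 1/1 - 0/1 = 1/1
  'e': [0/1 + 1/1*0/1, 0/1 + 1/1*1/8) = [0/1, 1/8)
  'b': [0/1 + 1/1*1/8, 0/1 + 1/1*1/2) = [1/8, 1/2) <- contains code 143/1024
  'a': [0/1 + 1/1*1/2, 0/1 + 1/1*1/1) = [1/2, 1/1)
  emit 'b', narrow to [1/8, 1/2)
Step 2: interval [1/8, 1/2), width = 1/2 - 1/8 = 3/8
  'e': [1/8 + 3/8*0/1, 1/8 + 3/8*1/8) = [1/8, 11/64) <- contains code 143/1024
  'b': [1/8 + 3/8*1/8, 1/8 + 3/8*1/2) = [11/64, 5/16)
  'a': [1/8 + 3/8*1/2, 1/8 + 3/8*1/1) = [5/16, 1/2)
  emit 'e', narrow to [1/8, 11/64)
Step 3: interval [1/8, 11/64), width = 11/64 - 1/8 = 3/64
  'e': [1/8 + 3/64*0/1, 1/8 + 3/64*1/8) = [1/8, 67/512)
  'b': [1/8 + 3/64*1/8, 1/8 + 3/64*1/2) = [67/512, 19/128) <- contains code 143/1024
  'a': [1/8 + 3/64*1/2, 1/8 + 3/64*1/1) = [19/128, 11/64)
  emit 'b', narrow to [67/512, 19/128)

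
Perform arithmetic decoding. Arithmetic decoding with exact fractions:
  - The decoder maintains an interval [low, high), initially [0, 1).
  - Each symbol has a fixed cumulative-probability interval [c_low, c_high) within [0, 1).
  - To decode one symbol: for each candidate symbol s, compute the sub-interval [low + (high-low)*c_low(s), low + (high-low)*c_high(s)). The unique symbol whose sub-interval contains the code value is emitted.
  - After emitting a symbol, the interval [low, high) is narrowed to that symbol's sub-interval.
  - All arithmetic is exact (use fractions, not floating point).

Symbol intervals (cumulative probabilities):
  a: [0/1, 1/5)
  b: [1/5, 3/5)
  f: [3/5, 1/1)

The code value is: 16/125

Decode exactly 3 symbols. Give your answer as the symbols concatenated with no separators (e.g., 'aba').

Step 1: interval [0/1, 1/1), width = 1/1 - 0/1 = 1/1
  'a': [0/1 + 1/1*0/1, 0/1 + 1/1*1/5) = [0/1, 1/5) <- contains code 16/125
  'b': [0/1 + 1/1*1/5, 0/1 + 1/1*3/5) = [1/5, 3/5)
  'f': [0/1 + 1/1*3/5, 0/1 + 1/1*1/1) = [3/5, 1/1)
  emit 'a', narrow to [0/1, 1/5)
Step 2: interval [0/1, 1/5), width = 1/5 - 0/1 = 1/5
  'a': [0/1 + 1/5*0/1, 0/1 + 1/5*1/5) = [0/1, 1/25)
  'b': [0/1 + 1/5*1/5, 0/1 + 1/5*3/5) = [1/25, 3/25)
  'f': [0/1 + 1/5*3/5, 0/1 + 1/5*1/1) = [3/25, 1/5) <- contains code 16/125
  emit 'f', narrow to [3/25, 1/5)
Step 3: interval [3/25, 1/5), width = 1/5 - 3/25 = 2/25
  'a': [3/25 + 2/25*0/1, 3/25 + 2/25*1/5) = [3/25, 17/125) <- contains code 16/125
  'b': [3/25 + 2/25*1/5, 3/25 + 2/25*3/5) = [17/125, 21/125)
  'f': [3/25 + 2/25*3/5, 3/25 + 2/25*1/1) = [21/125, 1/5)
  emit 'a', narrow to [3/25, 17/125)

Answer: afa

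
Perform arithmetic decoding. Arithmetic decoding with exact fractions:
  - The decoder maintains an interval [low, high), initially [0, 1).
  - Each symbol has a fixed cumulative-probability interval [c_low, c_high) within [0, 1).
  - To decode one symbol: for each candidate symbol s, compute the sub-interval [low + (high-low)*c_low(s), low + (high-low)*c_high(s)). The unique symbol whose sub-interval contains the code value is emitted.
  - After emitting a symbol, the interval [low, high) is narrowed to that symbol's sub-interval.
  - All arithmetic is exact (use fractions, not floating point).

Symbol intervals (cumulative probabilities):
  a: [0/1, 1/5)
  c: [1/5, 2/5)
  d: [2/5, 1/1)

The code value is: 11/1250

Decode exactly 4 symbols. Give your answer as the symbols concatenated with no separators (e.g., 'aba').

Answer: aaca

Derivation:
Step 1: interval [0/1, 1/1), width = 1/1 - 0/1 = 1/1
  'a': [0/1 + 1/1*0/1, 0/1 + 1/1*1/5) = [0/1, 1/5) <- contains code 11/1250
  'c': [0/1 + 1/1*1/5, 0/1 + 1/1*2/5) = [1/5, 2/5)
  'd': [0/1 + 1/1*2/5, 0/1 + 1/1*1/1) = [2/5, 1/1)
  emit 'a', narrow to [0/1, 1/5)
Step 2: interval [0/1, 1/5), width = 1/5 - 0/1 = 1/5
  'a': [0/1 + 1/5*0/1, 0/1 + 1/5*1/5) = [0/1, 1/25) <- contains code 11/1250
  'c': [0/1 + 1/5*1/5, 0/1 + 1/5*2/5) = [1/25, 2/25)
  'd': [0/1 + 1/5*2/5, 0/1 + 1/5*1/1) = [2/25, 1/5)
  emit 'a', narrow to [0/1, 1/25)
Step 3: interval [0/1, 1/25), width = 1/25 - 0/1 = 1/25
  'a': [0/1 + 1/25*0/1, 0/1 + 1/25*1/5) = [0/1, 1/125)
  'c': [0/1 + 1/25*1/5, 0/1 + 1/25*2/5) = [1/125, 2/125) <- contains code 11/1250
  'd': [0/1 + 1/25*2/5, 0/1 + 1/25*1/1) = [2/125, 1/25)
  emit 'c', narrow to [1/125, 2/125)
Step 4: interval [1/125, 2/125), width = 2/125 - 1/125 = 1/125
  'a': [1/125 + 1/125*0/1, 1/125 + 1/125*1/5) = [1/125, 6/625) <- contains code 11/1250
  'c': [1/125 + 1/125*1/5, 1/125 + 1/125*2/5) = [6/625, 7/625)
  'd': [1/125 + 1/125*2/5, 1/125 + 1/125*1/1) = [7/625, 2/125)
  emit 'a', narrow to [1/125, 6/625)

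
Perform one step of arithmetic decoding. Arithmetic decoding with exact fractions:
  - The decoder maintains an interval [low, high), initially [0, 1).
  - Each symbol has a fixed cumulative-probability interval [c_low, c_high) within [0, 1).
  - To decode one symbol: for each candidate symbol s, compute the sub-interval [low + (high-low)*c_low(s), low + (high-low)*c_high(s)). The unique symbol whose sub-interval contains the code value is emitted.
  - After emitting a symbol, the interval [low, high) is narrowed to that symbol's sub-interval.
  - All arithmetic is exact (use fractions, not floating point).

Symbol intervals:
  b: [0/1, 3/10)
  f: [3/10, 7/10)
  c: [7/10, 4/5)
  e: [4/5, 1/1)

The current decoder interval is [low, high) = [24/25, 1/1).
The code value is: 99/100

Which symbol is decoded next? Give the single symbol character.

Interval width = high − low = 1/1 − 24/25 = 1/25
Scaled code = (code − low) / width = (99/100 − 24/25) / 1/25 = 3/4
  b: [0/1, 3/10) 
  f: [3/10, 7/10) 
  c: [7/10, 4/5) ← scaled code falls here ✓
  e: [4/5, 1/1) 

Answer: c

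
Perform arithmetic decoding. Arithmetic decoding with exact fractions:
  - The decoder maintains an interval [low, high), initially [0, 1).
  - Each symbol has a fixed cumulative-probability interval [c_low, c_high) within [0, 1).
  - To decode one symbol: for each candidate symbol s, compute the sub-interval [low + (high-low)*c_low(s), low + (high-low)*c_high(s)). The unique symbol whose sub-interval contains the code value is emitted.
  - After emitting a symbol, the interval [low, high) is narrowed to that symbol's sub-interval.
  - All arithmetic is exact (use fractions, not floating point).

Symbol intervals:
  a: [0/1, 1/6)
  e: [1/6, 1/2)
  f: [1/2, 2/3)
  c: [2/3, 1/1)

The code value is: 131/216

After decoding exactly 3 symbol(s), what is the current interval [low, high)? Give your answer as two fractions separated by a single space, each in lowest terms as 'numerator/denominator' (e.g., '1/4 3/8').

Answer: 65/108 11/18

Derivation:
Step 1: interval [0/1, 1/1), width = 1/1 - 0/1 = 1/1
  'a': [0/1 + 1/1*0/1, 0/1 + 1/1*1/6) = [0/1, 1/6)
  'e': [0/1 + 1/1*1/6, 0/1 + 1/1*1/2) = [1/6, 1/2)
  'f': [0/1 + 1/1*1/2, 0/1 + 1/1*2/3) = [1/2, 2/3) <- contains code 131/216
  'c': [0/1 + 1/1*2/3, 0/1 + 1/1*1/1) = [2/3, 1/1)
  emit 'f', narrow to [1/2, 2/3)
Step 2: interval [1/2, 2/3), width = 2/3 - 1/2 = 1/6
  'a': [1/2 + 1/6*0/1, 1/2 + 1/6*1/6) = [1/2, 19/36)
  'e': [1/2 + 1/6*1/6, 1/2 + 1/6*1/2) = [19/36, 7/12)
  'f': [1/2 + 1/6*1/2, 1/2 + 1/6*2/3) = [7/12, 11/18) <- contains code 131/216
  'c': [1/2 + 1/6*2/3, 1/2 + 1/6*1/1) = [11/18, 2/3)
  emit 'f', narrow to [7/12, 11/18)
Step 3: interval [7/12, 11/18), width = 11/18 - 7/12 = 1/36
  'a': [7/12 + 1/36*0/1, 7/12 + 1/36*1/6) = [7/12, 127/216)
  'e': [7/12 + 1/36*1/6, 7/12 + 1/36*1/2) = [127/216, 43/72)
  'f': [7/12 + 1/36*1/2, 7/12 + 1/36*2/3) = [43/72, 65/108)
  'c': [7/12 + 1/36*2/3, 7/12 + 1/36*1/1) = [65/108, 11/18) <- contains code 131/216
  emit 'c', narrow to [65/108, 11/18)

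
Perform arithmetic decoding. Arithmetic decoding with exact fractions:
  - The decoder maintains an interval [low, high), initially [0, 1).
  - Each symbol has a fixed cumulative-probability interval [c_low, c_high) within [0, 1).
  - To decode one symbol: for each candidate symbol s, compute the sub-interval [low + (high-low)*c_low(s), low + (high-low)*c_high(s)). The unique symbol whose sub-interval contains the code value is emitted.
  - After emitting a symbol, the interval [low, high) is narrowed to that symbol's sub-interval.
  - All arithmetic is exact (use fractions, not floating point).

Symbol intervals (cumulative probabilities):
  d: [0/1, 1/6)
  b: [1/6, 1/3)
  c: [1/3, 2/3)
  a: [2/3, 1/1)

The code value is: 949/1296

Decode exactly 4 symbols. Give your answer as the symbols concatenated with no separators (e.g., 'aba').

Step 1: interval [0/1, 1/1), width = 1/1 - 0/1 = 1/1
  'd': [0/1 + 1/1*0/1, 0/1 + 1/1*1/6) = [0/1, 1/6)
  'b': [0/1 + 1/1*1/6, 0/1 + 1/1*1/3) = [1/6, 1/3)
  'c': [0/1 + 1/1*1/3, 0/1 + 1/1*2/3) = [1/3, 2/3)
  'a': [0/1 + 1/1*2/3, 0/1 + 1/1*1/1) = [2/3, 1/1) <- contains code 949/1296
  emit 'a', narrow to [2/3, 1/1)
Step 2: interval [2/3, 1/1), width = 1/1 - 2/3 = 1/3
  'd': [2/3 + 1/3*0/1, 2/3 + 1/3*1/6) = [2/3, 13/18)
  'b': [2/3 + 1/3*1/6, 2/3 + 1/3*1/3) = [13/18, 7/9) <- contains code 949/1296
  'c': [2/3 + 1/3*1/3, 2/3 + 1/3*2/3) = [7/9, 8/9)
  'a': [2/3 + 1/3*2/3, 2/3 + 1/3*1/1) = [8/9, 1/1)
  emit 'b', narrow to [13/18, 7/9)
Step 3: interval [13/18, 7/9), width = 7/9 - 13/18 = 1/18
  'd': [13/18 + 1/18*0/1, 13/18 + 1/18*1/6) = [13/18, 79/108)
  'b': [13/18 + 1/18*1/6, 13/18 + 1/18*1/3) = [79/108, 20/27) <- contains code 949/1296
  'c': [13/18 + 1/18*1/3, 13/18 + 1/18*2/3) = [20/27, 41/54)
  'a': [13/18 + 1/18*2/3, 13/18 + 1/18*1/1) = [41/54, 7/9)
  emit 'b', narrow to [79/108, 20/27)
Step 4: interval [79/108, 20/27), width = 20/27 - 79/108 = 1/108
  'd': [79/108 + 1/108*0/1, 79/108 + 1/108*1/6) = [79/108, 475/648) <- contains code 949/1296
  'b': [79/108 + 1/108*1/6, 79/108 + 1/108*1/3) = [475/648, 119/162)
  'c': [79/108 + 1/108*1/3, 79/108 + 1/108*2/3) = [119/162, 239/324)
  'a': [79/108 + 1/108*2/3, 79/108 + 1/108*1/1) = [239/324, 20/27)
  emit 'd', narrow to [79/108, 475/648)

Answer: abbd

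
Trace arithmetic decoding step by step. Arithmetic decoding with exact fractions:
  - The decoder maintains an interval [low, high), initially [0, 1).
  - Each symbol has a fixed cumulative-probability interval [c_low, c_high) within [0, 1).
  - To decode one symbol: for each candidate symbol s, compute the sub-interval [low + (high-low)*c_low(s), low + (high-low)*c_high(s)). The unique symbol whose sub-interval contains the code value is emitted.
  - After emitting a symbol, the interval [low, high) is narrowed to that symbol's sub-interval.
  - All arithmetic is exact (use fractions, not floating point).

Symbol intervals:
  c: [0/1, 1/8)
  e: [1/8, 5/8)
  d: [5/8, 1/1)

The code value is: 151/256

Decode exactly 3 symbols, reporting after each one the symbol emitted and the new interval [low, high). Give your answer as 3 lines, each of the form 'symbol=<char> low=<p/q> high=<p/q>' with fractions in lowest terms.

Step 1: interval [0/1, 1/1), width = 1/1 - 0/1 = 1/1
  'c': [0/1 + 1/1*0/1, 0/1 + 1/1*1/8) = [0/1, 1/8)
  'e': [0/1 + 1/1*1/8, 0/1 + 1/1*5/8) = [1/8, 5/8) <- contains code 151/256
  'd': [0/1 + 1/1*5/8, 0/1 + 1/1*1/1) = [5/8, 1/1)
  emit 'e', narrow to [1/8, 5/8)
Step 2: interval [1/8, 5/8), width = 5/8 - 1/8 = 1/2
  'c': [1/8 + 1/2*0/1, 1/8 + 1/2*1/8) = [1/8, 3/16)
  'e': [1/8 + 1/2*1/8, 1/8 + 1/2*5/8) = [3/16, 7/16)
  'd': [1/8 + 1/2*5/8, 1/8 + 1/2*1/1) = [7/16, 5/8) <- contains code 151/256
  emit 'd', narrow to [7/16, 5/8)
Step 3: interval [7/16, 5/8), width = 5/8 - 7/16 = 3/16
  'c': [7/16 + 3/16*0/1, 7/16 + 3/16*1/8) = [7/16, 59/128)
  'e': [7/16 + 3/16*1/8, 7/16 + 3/16*5/8) = [59/128, 71/128)
  'd': [7/16 + 3/16*5/8, 7/16 + 3/16*1/1) = [71/128, 5/8) <- contains code 151/256
  emit 'd', narrow to [71/128, 5/8)

Answer: symbol=e low=1/8 high=5/8
symbol=d low=7/16 high=5/8
symbol=d low=71/128 high=5/8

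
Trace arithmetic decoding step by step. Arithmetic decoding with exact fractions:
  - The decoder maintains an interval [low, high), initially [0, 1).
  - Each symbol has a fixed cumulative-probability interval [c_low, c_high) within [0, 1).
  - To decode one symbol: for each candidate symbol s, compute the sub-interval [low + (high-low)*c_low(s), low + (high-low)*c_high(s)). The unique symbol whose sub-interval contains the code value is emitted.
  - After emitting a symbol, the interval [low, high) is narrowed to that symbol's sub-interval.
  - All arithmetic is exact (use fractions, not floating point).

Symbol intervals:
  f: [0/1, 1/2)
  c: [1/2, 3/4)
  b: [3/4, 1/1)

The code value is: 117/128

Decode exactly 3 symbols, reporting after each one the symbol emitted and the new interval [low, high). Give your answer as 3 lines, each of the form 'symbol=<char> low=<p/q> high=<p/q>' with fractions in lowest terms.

Answer: symbol=b low=3/4 high=1/1
symbol=c low=7/8 high=15/16
symbol=c low=29/32 high=59/64

Derivation:
Step 1: interval [0/1, 1/1), width = 1/1 - 0/1 = 1/1
  'f': [0/1 + 1/1*0/1, 0/1 + 1/1*1/2) = [0/1, 1/2)
  'c': [0/1 + 1/1*1/2, 0/1 + 1/1*3/4) = [1/2, 3/4)
  'b': [0/1 + 1/1*3/4, 0/1 + 1/1*1/1) = [3/4, 1/1) <- contains code 117/128
  emit 'b', narrow to [3/4, 1/1)
Step 2: interval [3/4, 1/1), width = 1/1 - 3/4 = 1/4
  'f': [3/4 + 1/4*0/1, 3/4 + 1/4*1/2) = [3/4, 7/8)
  'c': [3/4 + 1/4*1/2, 3/4 + 1/4*3/4) = [7/8, 15/16) <- contains code 117/128
  'b': [3/4 + 1/4*3/4, 3/4 + 1/4*1/1) = [15/16, 1/1)
  emit 'c', narrow to [7/8, 15/16)
Step 3: interval [7/8, 15/16), width = 15/16 - 7/8 = 1/16
  'f': [7/8 + 1/16*0/1, 7/8 + 1/16*1/2) = [7/8, 29/32)
  'c': [7/8 + 1/16*1/2, 7/8 + 1/16*3/4) = [29/32, 59/64) <- contains code 117/128
  'b': [7/8 + 1/16*3/4, 7/8 + 1/16*1/1) = [59/64, 15/16)
  emit 'c', narrow to [29/32, 59/64)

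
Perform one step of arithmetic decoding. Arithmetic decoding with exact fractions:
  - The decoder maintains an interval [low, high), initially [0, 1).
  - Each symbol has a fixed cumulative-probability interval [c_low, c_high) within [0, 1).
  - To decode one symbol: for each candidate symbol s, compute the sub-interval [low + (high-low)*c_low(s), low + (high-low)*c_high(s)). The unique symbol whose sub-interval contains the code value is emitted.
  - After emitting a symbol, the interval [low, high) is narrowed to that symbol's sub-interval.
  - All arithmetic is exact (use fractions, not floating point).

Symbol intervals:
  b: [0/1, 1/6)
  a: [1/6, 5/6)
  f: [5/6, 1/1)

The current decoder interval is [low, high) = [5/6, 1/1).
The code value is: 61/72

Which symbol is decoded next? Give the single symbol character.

Interval width = high − low = 1/1 − 5/6 = 1/6
Scaled code = (code − low) / width = (61/72 − 5/6) / 1/6 = 1/12
  b: [0/1, 1/6) ← scaled code falls here ✓
  a: [1/6, 5/6) 
  f: [5/6, 1/1) 

Answer: b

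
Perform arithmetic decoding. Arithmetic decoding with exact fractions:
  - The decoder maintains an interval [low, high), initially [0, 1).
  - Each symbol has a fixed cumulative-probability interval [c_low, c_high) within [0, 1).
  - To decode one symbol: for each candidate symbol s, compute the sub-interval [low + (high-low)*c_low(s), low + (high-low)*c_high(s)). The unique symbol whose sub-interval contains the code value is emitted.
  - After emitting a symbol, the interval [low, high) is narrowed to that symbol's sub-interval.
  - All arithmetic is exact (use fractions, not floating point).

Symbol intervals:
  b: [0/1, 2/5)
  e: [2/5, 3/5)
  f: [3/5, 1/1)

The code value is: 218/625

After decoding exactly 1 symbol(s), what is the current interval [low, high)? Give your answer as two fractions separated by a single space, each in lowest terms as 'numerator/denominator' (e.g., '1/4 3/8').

Answer: 0/1 2/5

Derivation:
Step 1: interval [0/1, 1/1), width = 1/1 - 0/1 = 1/1
  'b': [0/1 + 1/1*0/1, 0/1 + 1/1*2/5) = [0/1, 2/5) <- contains code 218/625
  'e': [0/1 + 1/1*2/5, 0/1 + 1/1*3/5) = [2/5, 3/5)
  'f': [0/1 + 1/1*3/5, 0/1 + 1/1*1/1) = [3/5, 1/1)
  emit 'b', narrow to [0/1, 2/5)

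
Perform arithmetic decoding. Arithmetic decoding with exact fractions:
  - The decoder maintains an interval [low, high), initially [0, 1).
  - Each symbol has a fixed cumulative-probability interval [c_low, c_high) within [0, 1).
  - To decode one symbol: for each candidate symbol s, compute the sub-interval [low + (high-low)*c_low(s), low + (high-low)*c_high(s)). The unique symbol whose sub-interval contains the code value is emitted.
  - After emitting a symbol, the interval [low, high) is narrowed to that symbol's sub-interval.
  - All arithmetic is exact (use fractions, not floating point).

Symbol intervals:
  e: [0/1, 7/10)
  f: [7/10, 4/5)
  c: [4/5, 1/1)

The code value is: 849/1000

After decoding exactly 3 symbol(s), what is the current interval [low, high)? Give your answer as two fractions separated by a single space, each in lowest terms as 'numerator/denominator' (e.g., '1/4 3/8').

Answer: 4/5 449/500

Derivation:
Step 1: interval [0/1, 1/1), width = 1/1 - 0/1 = 1/1
  'e': [0/1 + 1/1*0/1, 0/1 + 1/1*7/10) = [0/1, 7/10)
  'f': [0/1 + 1/1*7/10, 0/1 + 1/1*4/5) = [7/10, 4/5)
  'c': [0/1 + 1/1*4/5, 0/1 + 1/1*1/1) = [4/5, 1/1) <- contains code 849/1000
  emit 'c', narrow to [4/5, 1/1)
Step 2: interval [4/5, 1/1), width = 1/1 - 4/5 = 1/5
  'e': [4/5 + 1/5*0/1, 4/5 + 1/5*7/10) = [4/5, 47/50) <- contains code 849/1000
  'f': [4/5 + 1/5*7/10, 4/5 + 1/5*4/5) = [47/50, 24/25)
  'c': [4/5 + 1/5*4/5, 4/5 + 1/5*1/1) = [24/25, 1/1)
  emit 'e', narrow to [4/5, 47/50)
Step 3: interval [4/5, 47/50), width = 47/50 - 4/5 = 7/50
  'e': [4/5 + 7/50*0/1, 4/5 + 7/50*7/10) = [4/5, 449/500) <- contains code 849/1000
  'f': [4/5 + 7/50*7/10, 4/5 + 7/50*4/5) = [449/500, 114/125)
  'c': [4/5 + 7/50*4/5, 4/5 + 7/50*1/1) = [114/125, 47/50)
  emit 'e', narrow to [4/5, 449/500)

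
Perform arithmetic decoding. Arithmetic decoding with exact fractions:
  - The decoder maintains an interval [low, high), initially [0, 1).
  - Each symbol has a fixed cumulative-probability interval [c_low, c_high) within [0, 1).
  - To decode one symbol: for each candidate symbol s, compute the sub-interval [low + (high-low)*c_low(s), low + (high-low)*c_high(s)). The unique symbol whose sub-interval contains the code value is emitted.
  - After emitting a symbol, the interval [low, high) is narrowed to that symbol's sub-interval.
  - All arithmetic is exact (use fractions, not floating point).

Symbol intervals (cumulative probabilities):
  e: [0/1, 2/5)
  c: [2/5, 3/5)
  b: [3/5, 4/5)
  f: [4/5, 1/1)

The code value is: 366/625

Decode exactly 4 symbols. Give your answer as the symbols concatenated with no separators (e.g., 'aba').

Answer: cfbe

Derivation:
Step 1: interval [0/1, 1/1), width = 1/1 - 0/1 = 1/1
  'e': [0/1 + 1/1*0/1, 0/1 + 1/1*2/5) = [0/1, 2/5)
  'c': [0/1 + 1/1*2/5, 0/1 + 1/1*3/5) = [2/5, 3/5) <- contains code 366/625
  'b': [0/1 + 1/1*3/5, 0/1 + 1/1*4/5) = [3/5, 4/5)
  'f': [0/1 + 1/1*4/5, 0/1 + 1/1*1/1) = [4/5, 1/1)
  emit 'c', narrow to [2/5, 3/5)
Step 2: interval [2/5, 3/5), width = 3/5 - 2/5 = 1/5
  'e': [2/5 + 1/5*0/1, 2/5 + 1/5*2/5) = [2/5, 12/25)
  'c': [2/5 + 1/5*2/5, 2/5 + 1/5*3/5) = [12/25, 13/25)
  'b': [2/5 + 1/5*3/5, 2/5 + 1/5*4/5) = [13/25, 14/25)
  'f': [2/5 + 1/5*4/5, 2/5 + 1/5*1/1) = [14/25, 3/5) <- contains code 366/625
  emit 'f', narrow to [14/25, 3/5)
Step 3: interval [14/25, 3/5), width = 3/5 - 14/25 = 1/25
  'e': [14/25 + 1/25*0/1, 14/25 + 1/25*2/5) = [14/25, 72/125)
  'c': [14/25 + 1/25*2/5, 14/25 + 1/25*3/5) = [72/125, 73/125)
  'b': [14/25 + 1/25*3/5, 14/25 + 1/25*4/5) = [73/125, 74/125) <- contains code 366/625
  'f': [14/25 + 1/25*4/5, 14/25 + 1/25*1/1) = [74/125, 3/5)
  emit 'b', narrow to [73/125, 74/125)
Step 4: interval [73/125, 74/125), width = 74/125 - 73/125 = 1/125
  'e': [73/125 + 1/125*0/1, 73/125 + 1/125*2/5) = [73/125, 367/625) <- contains code 366/625
  'c': [73/125 + 1/125*2/5, 73/125 + 1/125*3/5) = [367/625, 368/625)
  'b': [73/125 + 1/125*3/5, 73/125 + 1/125*4/5) = [368/625, 369/625)
  'f': [73/125 + 1/125*4/5, 73/125 + 1/125*1/1) = [369/625, 74/125)
  emit 'e', narrow to [73/125, 367/625)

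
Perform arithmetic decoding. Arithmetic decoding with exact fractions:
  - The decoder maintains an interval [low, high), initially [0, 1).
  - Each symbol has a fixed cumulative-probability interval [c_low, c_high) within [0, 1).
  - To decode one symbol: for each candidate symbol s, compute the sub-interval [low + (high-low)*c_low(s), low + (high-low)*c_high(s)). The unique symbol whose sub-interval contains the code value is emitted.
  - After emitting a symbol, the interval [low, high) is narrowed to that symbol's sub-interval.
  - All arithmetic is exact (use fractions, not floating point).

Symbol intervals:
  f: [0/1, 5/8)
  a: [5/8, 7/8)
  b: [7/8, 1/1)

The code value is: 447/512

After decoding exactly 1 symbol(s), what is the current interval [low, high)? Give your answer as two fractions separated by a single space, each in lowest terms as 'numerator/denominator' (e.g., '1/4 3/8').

Step 1: interval [0/1, 1/1), width = 1/1 - 0/1 = 1/1
  'f': [0/1 + 1/1*0/1, 0/1 + 1/1*5/8) = [0/1, 5/8)
  'a': [0/1 + 1/1*5/8, 0/1 + 1/1*7/8) = [5/8, 7/8) <- contains code 447/512
  'b': [0/1 + 1/1*7/8, 0/1 + 1/1*1/1) = [7/8, 1/1)
  emit 'a', narrow to [5/8, 7/8)

Answer: 5/8 7/8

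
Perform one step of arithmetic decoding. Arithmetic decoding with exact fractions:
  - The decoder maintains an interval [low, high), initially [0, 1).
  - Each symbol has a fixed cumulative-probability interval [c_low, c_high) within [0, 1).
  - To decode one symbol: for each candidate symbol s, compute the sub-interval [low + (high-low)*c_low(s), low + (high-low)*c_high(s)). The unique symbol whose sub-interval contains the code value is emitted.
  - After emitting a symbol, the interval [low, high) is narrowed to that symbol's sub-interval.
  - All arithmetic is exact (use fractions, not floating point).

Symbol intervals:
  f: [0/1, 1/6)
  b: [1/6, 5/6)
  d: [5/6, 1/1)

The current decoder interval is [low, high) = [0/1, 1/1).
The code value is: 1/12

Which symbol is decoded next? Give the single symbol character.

Answer: f

Derivation:
Interval width = high − low = 1/1 − 0/1 = 1/1
Scaled code = (code − low) / width = (1/12 − 0/1) / 1/1 = 1/12
  f: [0/1, 1/6) ← scaled code falls here ✓
  b: [1/6, 5/6) 
  d: [5/6, 1/1) 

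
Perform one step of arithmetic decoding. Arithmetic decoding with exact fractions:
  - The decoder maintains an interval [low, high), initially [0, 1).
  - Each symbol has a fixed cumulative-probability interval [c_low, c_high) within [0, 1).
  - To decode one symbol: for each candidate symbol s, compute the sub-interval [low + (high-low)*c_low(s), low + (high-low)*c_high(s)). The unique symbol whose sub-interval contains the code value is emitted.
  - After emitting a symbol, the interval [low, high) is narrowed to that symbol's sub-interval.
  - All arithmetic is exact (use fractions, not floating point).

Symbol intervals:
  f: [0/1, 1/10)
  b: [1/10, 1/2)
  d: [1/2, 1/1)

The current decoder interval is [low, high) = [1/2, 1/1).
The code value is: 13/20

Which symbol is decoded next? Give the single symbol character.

Answer: b

Derivation:
Interval width = high − low = 1/1 − 1/2 = 1/2
Scaled code = (code − low) / width = (13/20 − 1/2) / 1/2 = 3/10
  f: [0/1, 1/10) 
  b: [1/10, 1/2) ← scaled code falls here ✓
  d: [1/2, 1/1) 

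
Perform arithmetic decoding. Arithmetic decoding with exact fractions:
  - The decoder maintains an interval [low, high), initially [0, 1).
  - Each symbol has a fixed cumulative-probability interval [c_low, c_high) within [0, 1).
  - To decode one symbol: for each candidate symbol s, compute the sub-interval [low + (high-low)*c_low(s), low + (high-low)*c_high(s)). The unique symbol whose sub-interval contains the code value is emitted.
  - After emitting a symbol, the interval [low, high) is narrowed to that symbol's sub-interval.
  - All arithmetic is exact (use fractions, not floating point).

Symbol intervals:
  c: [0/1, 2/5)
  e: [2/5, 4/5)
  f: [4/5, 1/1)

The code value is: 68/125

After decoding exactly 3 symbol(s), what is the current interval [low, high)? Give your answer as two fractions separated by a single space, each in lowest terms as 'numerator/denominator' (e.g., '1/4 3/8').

Step 1: interval [0/1, 1/1), width = 1/1 - 0/1 = 1/1
  'c': [0/1 + 1/1*0/1, 0/1 + 1/1*2/5) = [0/1, 2/5)
  'e': [0/1 + 1/1*2/5, 0/1 + 1/1*4/5) = [2/5, 4/5) <- contains code 68/125
  'f': [0/1 + 1/1*4/5, 0/1 + 1/1*1/1) = [4/5, 1/1)
  emit 'e', narrow to [2/5, 4/5)
Step 2: interval [2/5, 4/5), width = 4/5 - 2/5 = 2/5
  'c': [2/5 + 2/5*0/1, 2/5 + 2/5*2/5) = [2/5, 14/25) <- contains code 68/125
  'e': [2/5 + 2/5*2/5, 2/5 + 2/5*4/5) = [14/25, 18/25)
  'f': [2/5 + 2/5*4/5, 2/5 + 2/5*1/1) = [18/25, 4/5)
  emit 'c', narrow to [2/5, 14/25)
Step 3: interval [2/5, 14/25), width = 14/25 - 2/5 = 4/25
  'c': [2/5 + 4/25*0/1, 2/5 + 4/25*2/5) = [2/5, 58/125)
  'e': [2/5 + 4/25*2/5, 2/5 + 4/25*4/5) = [58/125, 66/125)
  'f': [2/5 + 4/25*4/5, 2/5 + 4/25*1/1) = [66/125, 14/25) <- contains code 68/125
  emit 'f', narrow to [66/125, 14/25)

Answer: 66/125 14/25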